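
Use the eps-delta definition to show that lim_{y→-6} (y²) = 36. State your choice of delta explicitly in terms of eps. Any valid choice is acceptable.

Let eps > 0 be given. We seek delta > 0 with 0 < |y + 6| < delta ⇒ |y² − 36| < eps.
Factor: y² − 36 = (y + 6)(y - 6), so |y² − 36| = |y + 6|·|y - 6|.
Impose delta ≤ 2 so that |y| < 8; then |y - 6| ≤ 14.
Hence |y² − 36| ≤ 14|y + 6|, which is < eps once |y + 6| < eps/14.
Take delta = min(2, eps/14). If 0 < |y + 6| < delta then both bounds hold and |y² − 36| ≤ 14|y + 6| < 14·(eps/14) = eps.

delta = min(2, eps/14)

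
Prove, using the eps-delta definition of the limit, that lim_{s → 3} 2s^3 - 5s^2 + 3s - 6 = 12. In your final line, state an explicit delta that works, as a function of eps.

Let eps > 0. We want delta > 0 such that 0 < |s − 3| < delta implies |(2s^3 - 5s^2 + 3s - 6) − 12| < eps.
(2s^3 - 5s^2 + 3s - 6) − 12 = 2s^3 - 5s^2 + 3s - 18 = (s − 3)(2s^2 + s + 6).
So |(2s^3 - 5s^2 + 3s - 6) − 12| = |s − 3|·|2s^2 + s + 6|.
Assume first that |s − 3| < 1, so |s| < 4. Then |2s^2 + s + 6| ≤ 2·4^2 + 4 + 6 = 42.
Hence |(2s^3 - 5s^2 + 3s - 6) − 12| ≤ 42|s − 3| < eps provided |s − 3| < eps/42.
Choosing delta = min(1, eps/42) ensures both conditions, hence |(2s^3 - 5s^2 + 3s - 6) − 12| < eps.

delta = min(1, eps/42)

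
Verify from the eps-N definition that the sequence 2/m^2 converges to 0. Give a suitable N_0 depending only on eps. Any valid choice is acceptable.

Let eps > 0. For m ≥ 1, |2/m^2 − 0| = 2/m^2.
2/m^2 < eps ⇔ m^2 > 2/eps ⇔ m > (2/eps)^{1/2}.
Take N_0 = (2/eps)^{1/2}. Then m > N_0 implies 2/m^2 < eps.

N_0 = (2/eps)^{1/2}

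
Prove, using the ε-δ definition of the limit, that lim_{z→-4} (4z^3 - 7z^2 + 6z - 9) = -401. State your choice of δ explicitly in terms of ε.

δ = min(1, ε/313)

Fix ε > 0. We want δ > 0 such that 0 < |z + 4| < δ implies |(4z^3 - 7z^2 + 6z - 9) + 401| < ε.
(4z^3 - 7z^2 + 6z - 9) + 401 = 4z^3 - 7z^2 + 6z + 392 = (z + 4)(4z^2 - 23z + 98).
So |(4z^3 - 7z^2 + 6z - 9) + 401| = |z + 4|·|4z^2 - 23z + 98|.
Assume first that |z + 4| < 1, so |z| < 5. Then |4z^2 - 23z + 98| ≤ 4·5^2 + 23·5 + 98 = 313.
Hence |(4z^3 - 7z^2 + 6z - 9) + 401| ≤ 313|z + 4| < ε provided |z + 4| < ε/313.
Choosing δ = min(1, ε/313) ensures both conditions, hence |(4z^3 - 7z^2 + 6z - 9) + 401| < ε.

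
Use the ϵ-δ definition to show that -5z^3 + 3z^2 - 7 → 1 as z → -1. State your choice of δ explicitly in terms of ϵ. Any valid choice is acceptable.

δ = min(1, ϵ/44)

Suppose ϵ > 0. We want δ > 0 such that 0 < |z + 1| < δ implies |(-5z^3 + 3z^2 - 7) − 1| < ϵ.
(-5z^3 + 3z^2 - 7) − 1 = -5z^3 + 3z^2 - 8 = (z + 1)(-5z^2 + 8z - 8).
So |(-5z^3 + 3z^2 - 7) − 1| = |z + 1|·|-5z^2 + 8z - 8|.
Require δ ≤ 1. Then |z + 1| < 1 gives |z| < 2, and by the triangle inequality |-5z^2 + 8z - 8| ≤ 5·2^2 + 8·2 + 8 = 44.
Hence |(-5z^3 + 3z^2 - 7) − 1| ≤ 44|z + 1| < ϵ provided |z + 1| < ϵ/44.
Choosing δ = min(1, ϵ/44) ensures both conditions, hence |(-5z^3 + 3z^2 - 7) − 1| < ϵ.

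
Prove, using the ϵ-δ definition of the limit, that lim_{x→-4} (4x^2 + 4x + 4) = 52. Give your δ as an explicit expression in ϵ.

δ = min(2, ϵ/36)

Suppose ϵ > 0. We want δ > 0 such that 0 < |x + 4| < δ implies |(4x^2 + 4x + 4) − 52| < ϵ.
(4x^2 + 4x + 4) − 52 = 4x^2 + 4x - 48 = (x + 4)(4x - 12).
So |(4x^2 + 4x + 4) − 52| = |x + 4|·|4x - 12|.
Assume first that |x + 4| < 2, so |x| < 6. Then |4x - 12| ≤ 4·6 + 12 = 36.
Hence |(4x^2 + 4x + 4) − 52| ≤ 36|x + 4| < ϵ provided |x + 4| < ϵ/36.
Take δ = min(2, ϵ/36). Then 0 < |x + 4| < δ gives both |x + 4| < 2 and |x + 4| < ϵ/36, so |(4x^2 + 4x + 4) − 52| < ϵ.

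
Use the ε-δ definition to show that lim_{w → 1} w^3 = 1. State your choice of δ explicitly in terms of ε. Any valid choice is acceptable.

δ = min(2, ε/13)

Let ε > 0 be given. We seek δ > 0 with 0 < |w − 1| < δ ⇒ |w^3 − 1| < ε.
Factor: w^3 − 1 = (w − 1)(w^2 + w + 1), so |w^3 − 1| = |w − 1|·|w^2 + w + 1|.
Impose δ ≤ 2 so that |w| < 3; then |w^2 + w + 1| ≤ 13.
Hence |w^3 − 1| ≤ 13|w − 1|, which is < ε once |w − 1| < ε/13.
Take δ = min(2, ε/13). If 0 < |w − 1| < δ then both bounds hold and |w^3 − 1| ≤ 13|w − 1| < 13·(ε/13) = ε.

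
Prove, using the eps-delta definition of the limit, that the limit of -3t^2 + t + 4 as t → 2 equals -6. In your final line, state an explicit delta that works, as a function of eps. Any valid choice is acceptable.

delta = min(2, eps/17)

Fix eps > 0. We want delta > 0 such that 0 < |t − 2| < delta implies |(-3t^2 + t + 4) + 6| < eps.
(-3t^2 + t + 4) + 6 = -3t^2 + t + 10 = (t − 2)(-3t - 5).
So |(-3t^2 + t + 4) + 6| = |t − 2|·|-3t - 5|.
Assume first that |t − 2| < 2, so |t| < 4. Then |-3t - 5| ≤ 3·4 + 5 = 17.
Hence |(-3t^2 + t + 4) + 6| ≤ 17|t − 2| < eps provided |t − 2| < eps/17.
Choosing delta = min(2, eps/17) ensures both conditions, hence |(-3t^2 + t + 4) + 6| < eps.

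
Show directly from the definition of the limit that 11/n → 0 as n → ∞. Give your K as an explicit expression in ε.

Let ε > 0 be given. For n ≥ 1, |11/n − 0| = 11/(n) ≤ 11/n.
We need 11/n < ε, i.e. n > 11/ε.
Take K = 11/ε. If n > K then |11/n| ≤ 11/n < ε.

K = 11/ε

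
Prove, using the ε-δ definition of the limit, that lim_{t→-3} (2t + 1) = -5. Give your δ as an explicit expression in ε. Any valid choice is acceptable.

Suppose ε > 0. We need δ > 0 so that 0 < |t + 3| < δ implies |(2t + 1) + 5| < ε.
Since (2t + 1) + 5 = 2(t + 3), we have |(2t + 1) + 5| = 2|t + 3|.
So 2|t + 3| < ε exactly when |t + 3| < ε/2.
Take δ = ε/2. If 0 < |t + 3| < δ then |(2t + 1) + 5| = 2|t + 3| < 2·(ε/2) = ε.

δ = ε/2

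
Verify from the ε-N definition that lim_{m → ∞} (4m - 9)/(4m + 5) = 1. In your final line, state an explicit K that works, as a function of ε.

Suppose ε > 0. For m ≥ 1, |(4m - 9)/(4m + 5) − 1| = |-56|/(4(4m + 5)) = 56/(4(4m + 5)).
Since 4m + 5 ≥ 4m for m ≥ 1, this is ≤ 56/(4·4m) = (7/2)/m.
So |(4m - 9)/(4m + 5) − 1| < ε whenever m > (7/2)/ε.
Take K = (7/2)/ε. If m > K then |(4m - 9)/(4m + 5) − 1| ≤ (7/2)/m < ε.

K = (7/2)/ε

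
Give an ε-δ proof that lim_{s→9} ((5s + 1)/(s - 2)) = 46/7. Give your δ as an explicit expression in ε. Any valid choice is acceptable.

Fix ε > 0. We want δ > 0 with 0 < |s − 9| < δ ⇒ |(5s + 1)/(s - 2) − (46/7)| < ε.
Combining over a common denominator, (5s + 1)/(s - 2) − (46/7) = [(5s + 1)·7 − 46·(s - 2)] / [7·(s - 2)] = -11(s − 9) / (7(s - 2)).
So |(5s + 1)/(s - 2) − (46/7)| = 11|s − 9| / (7·|s − 2|).
Require δ ≤ 7/2, so |s − 2| ≥ |7| − |s − 9| > 7 − 7/2 = 7/2.
Hence |(5s + 1)/(s - 2) − (46/7)| < 11|s − 9|/(7·(7/2)) = (22/49)|s − 9|, which is < ε once |s − 9| < (49/22)ε.
Take δ = min(7/2, (49/22)ε). Then 0 < |s − 9| < δ forces both bounds, so |(5s + 1)/(s - 2) − (46/7)| < ε.

δ = min(7/2, (49/22)ε)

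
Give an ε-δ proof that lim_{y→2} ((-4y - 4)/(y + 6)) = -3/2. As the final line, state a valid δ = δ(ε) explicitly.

δ = min(4, (8/5)ε)

Let ε > 0 be given. We want δ > 0 with 0 < |y − 2| < δ ⇒ |(-4y - 4)/(y + 6) + 3/2| < ε.
Combining over a common denominator, (-4y - 4)/(y + 6) + 3/2 = [(-4y - 4)·8 − (-12)·(y + 6)] / [8·(y + 6)] = -20(y − 2) / (8(y + 6)).
So |(-4y - 4)/(y + 6) + 3/2| = 20|y − 2| / (8·|y + 6|).
Restrict δ ≤ 4. Then |y − 2| < 4 gives |y + 6| = |(y − 2) + 8| ≥ 8 − 4 = 4.
Hence |(-4y - 4)/(y + 6) + 3/2| < 20|y − 2|/(8·4) = (5/8)|y − 2|, which is < ε once |y − 2| < (8/5)ε.
Take δ = min(4, (8/5)ε). Then 0 < |y − 2| < δ forces both bounds, so |(-4y - 4)/(y + 6) + 3/2| < ε.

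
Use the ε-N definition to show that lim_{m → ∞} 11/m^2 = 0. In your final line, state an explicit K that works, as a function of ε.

Fix ε > 0. For m ≥ 1, |11/m^2 − 0| = 11/m^2.
11/m^2 < ε ⇔ m^2 > 11/ε ⇔ m > (11/ε)^{1/2}.
Take K = (11/ε)^{1/2}. Then m > K implies 11/m^2 < ε.

K = (11/ε)^{1/2}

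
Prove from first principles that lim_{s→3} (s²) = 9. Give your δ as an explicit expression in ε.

Suppose ε > 0. We seek δ > 0 with 0 < |s − 3| < δ ⇒ |s² − 9| < ε.
Factor: s² − 9 = (s − 3)(s + 3), so |s² − 9| = |s − 3|·|s + 3|.
Restrict δ ≤ 1. Then |s − 3| < 1 gives |s| < 4, so by the triangle inequality |s + 3| ≤ 4 + 3 = 7.
Hence |s² − 9| ≤ 7|s − 3|, which is < ε once |s − 3| < ε/7.
Take δ = min(1, ε/7). If 0 < |s − 3| < δ then both bounds hold and |s² − 9| ≤ 7|s − 3| < 7·(ε/7) = ε.

δ = min(1, ε/7)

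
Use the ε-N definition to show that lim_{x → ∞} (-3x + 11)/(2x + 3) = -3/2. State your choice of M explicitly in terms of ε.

Let ε > 0. We seek M > 0 such that x > M implies |(-3x + 11)/(2x + 3) + 3/2| < ε.
(-3x + 11)/(2x + 3) + 3/2 = (2(-3x + 11) − (-3)(2x + 3)) / (2(2x + 3)) = 31/(2(2x + 3)).
For x > 0 we have 2x + 3 > 2x, so |(-3x + 11)/(2x + 3) + 3/2| = 31/(2(2x + 3)) < 31/(2·2x) = (31/4)/x.
Thus |(-3x + 11)/(2x + 3) + 3/2| < ε whenever x > (31/4)/ε.
Take M = (31/4)/ε. If x > M then |(-3x + 11)/(2x + 3) + 3/2| < (31/4)/x < ε.

M = (31/4)/ε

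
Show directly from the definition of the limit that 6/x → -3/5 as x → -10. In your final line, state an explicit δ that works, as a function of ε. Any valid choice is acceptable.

δ = min(5, (25/3)ε)

Let ε > 0 be given. We seek δ > 0 such that 0 < |x + 10| < δ implies |6/x + 3/5| < ε.
|6/x + 3/5| = 6·|-10 − x|/(10·|x|) = 6|x + 10|/(10|x|).
Require δ ≤ 5 so that |x| > 10 − 5 = 5, hence 10|x| > 50.
Then |6/x + 3/5| < 6|x + 10|/50, which is < ε when |x + 10| < (25/3)ε.
Take δ = min(5, (25/3)ε). Then 0 < |x + 10| < δ gives both |x + 10| < 5 and |x + 10| < (25/3)ε, so |6/x + 3/5| < ε.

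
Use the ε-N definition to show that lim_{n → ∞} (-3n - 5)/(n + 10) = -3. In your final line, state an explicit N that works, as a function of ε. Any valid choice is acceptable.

Fix ε > 0. For n ≥ 1, |(-3n - 5)/(n + 10) + 3| = |25|/((n + 10)) = 25/((n + 10)).
Since n + 10 ≥ n for n ≥ 1, this is ≤ 25/(n) = 25/n.
So |(-3n - 5)/(n + 10) + 3| < ε whenever n > 25/ε.
Take N = 25/ε. If n > N then |(-3n - 5)/(n + 10) + 3| ≤ 25/n < ε.

N = 25/ε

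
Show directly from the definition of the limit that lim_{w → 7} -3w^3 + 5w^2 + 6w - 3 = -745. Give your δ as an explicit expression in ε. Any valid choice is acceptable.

δ = min(1, ε/426)

Suppose ε > 0. We want δ > 0 such that 0 < |w − 7| < δ implies |(-3w^3 + 5w^2 + 6w - 3) + 745| < ε.
(-3w^3 + 5w^2 + 6w - 3) + 745 = -3w^3 + 5w^2 + 6w + 742 = (w − 7)(-3w^2 - 16w - 106).
So |(-3w^3 + 5w^2 + 6w - 3) + 745| = |w − 7|·|-3w^2 - 16w - 106|.
Require δ ≤ 1. Then |w − 7| < 1 gives |w| < 8, and by the triangle inequality |-3w^2 - 16w - 106| ≤ 3·8^2 + 16·8 + 106 = 426.
Hence |(-3w^3 + 5w^2 + 6w - 3) + 745| ≤ 426|w − 7| < ε provided |w − 7| < ε/426.
Choosing δ = min(1, ε/426) ensures both conditions, hence |(-3w^3 + 5w^2 + 6w - 3) + 745| < ε.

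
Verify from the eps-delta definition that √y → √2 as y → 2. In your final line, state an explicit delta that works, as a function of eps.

delta = min(2, √2·eps)

Let eps > 0. We want delta > 0 such that 0 < |y − 2| < delta implies |√y − √2| < eps.
Rationalise: √y − √2 = (y − 2)/(√y + √2), so |√y − √2| = |y − 2|/(√y + √2).
Restrict delta ≤ 2 so that |y − 2| < 2 forces y > 0, and then √y + √2 > √2.
Hence |√y − √2| < |y − 2|/√2, which is < eps once |y − 2| < √2·eps.
Take delta = min(2, √2·eps). If 0 < |y − 2| < delta then y > 0 and |√y − √2| < |y − 2|/√2 < eps.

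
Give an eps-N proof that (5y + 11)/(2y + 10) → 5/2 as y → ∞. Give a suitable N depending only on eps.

N = 7/eps

Suppose eps > 0. We seek N > 0 such that y > N implies |(5y + 11)/(2y + 10) − (5/2)| < eps.
(5y + 11)/(2y + 10) − (5/2) = (2(5y + 11) − 5(2y + 10)) / (2(2y + 10)) = -28/(2(2y + 10)).
For y > 0 we have 2y + 10 > 2y, so |(5y + 11)/(2y + 10) − (5/2)| = 28/(2(2y + 10)) < 28/(2·2y) = 7/y.
Thus |(5y + 11)/(2y + 10) − (5/2)| < eps whenever y > 7/eps.
Take N = 7/eps. If y > N then |(5y + 11)/(2y + 10) − (5/2)| < 7/y < eps.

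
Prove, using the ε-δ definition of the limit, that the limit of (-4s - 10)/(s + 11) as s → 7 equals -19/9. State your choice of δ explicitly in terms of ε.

Suppose ε > 0. We want δ > 0 with 0 < |s − 7| < δ ⇒ |(-4s - 10)/(s + 11) + 19/9| < ε.
Combining over a common denominator, (-4s - 10)/(s + 11) + 19/9 = [(-4s - 10)·18 − (-38)·(s + 11)] / [18·(s + 11)] = -34(s − 7) / (18(s + 11)).
So |(-4s - 10)/(s + 11) + 19/9| = 34|s − 7| / (18·|s + 11|).
Restrict δ ≤ 9. Then |s − 7| < 9 gives |s + 11| = |(s − 7) + 18| ≥ 18 − 9 = 9.
Hence |(-4s - 10)/(s + 11) + 19/9| < 34|s − 7|/(18·9) = (17/81)|s − 7|, which is < ε once |s − 7| < (81/17)ε.
Take δ = min(9, (81/17)ε). Then 0 < |s − 7| < δ forces both bounds, so |(-4s - 10)/(s + 11) + 19/9| < ε.

δ = min(9, (81/17)ε)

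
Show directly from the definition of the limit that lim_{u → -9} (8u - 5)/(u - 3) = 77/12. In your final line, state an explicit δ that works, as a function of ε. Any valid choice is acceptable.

Fix ε > 0. We want δ > 0 with 0 < |u + 9| < δ ⇒ |(8u - 5)/(u - 3) − (77/12)| < ε.
Combining over a common denominator, (8u - 5)/(u - 3) − (77/12) = [(8u - 5)·(-12) − (-77)·(u - 3)] / [(-12)·(u - 3)] = -19(u + 9) / ((-12)(u - 3)).
So |(8u - 5)/(u - 3) − (77/12)| = 19|u + 9| / (12·|u − 3|).
Restrict δ ≤ 6. Then |u + 9| < 6 gives |u − 3| = |(u + 9) + (-12)| ≥ 12 − 6 = 6.
Hence |(8u - 5)/(u - 3) − (77/12)| < 19|u + 9|/(12·6) = (19/72)|u + 9|, which is < ε once |u + 9| < (72/19)ε.
Take δ = min(6, (72/19)ε). Then 0 < |u + 9| < δ forces both bounds, so |(8u - 5)/(u - 3) − (77/12)| < ε.

δ = min(6, (72/19)ε)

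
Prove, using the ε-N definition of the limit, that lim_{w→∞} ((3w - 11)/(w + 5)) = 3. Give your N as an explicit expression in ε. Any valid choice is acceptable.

Let ε > 0 be given. We seek N > 0 such that w > N implies |(3w - 11)/(w + 5) − 3| < ε.
(3w - 11)/(w + 5) − 3 = ((3w - 11) − 3(w + 5)) / ((w + 5)) = -26/((w + 5)).
For w > 0 we have w + 5 > w, so |(3w - 11)/(w + 5) − 3| = 26/((w + 5)) < 26/(w) = 26/w.
Thus |(3w - 11)/(w + 5) − 3| < ε whenever w > 26/ε.
Take N = 26/ε. If w > N then |(3w - 11)/(w + 5) − 3| < 26/w < ε.

N = 26/ε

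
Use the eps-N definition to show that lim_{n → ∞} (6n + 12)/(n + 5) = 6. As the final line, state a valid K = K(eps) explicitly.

K = 18/eps

Suppose eps > 0. For n ≥ 1, |(6n + 12)/(n + 5) − 6| = |-18|/((n + 5)) = 18/((n + 5)).
Since n + 5 ≥ n for n ≥ 1, this is ≤ 18/(n) = 18/n.
So |(6n + 12)/(n + 5) − 6| < eps whenever n > 18/eps.
Take K = 18/eps. If n > K then |(6n + 12)/(n + 5) − 6| ≤ 18/n < eps.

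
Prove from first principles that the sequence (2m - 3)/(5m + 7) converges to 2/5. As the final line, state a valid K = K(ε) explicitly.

K = (29/25)/ε

Let ε > 0. For m ≥ 1, |(2m - 3)/(5m + 7) − (2/5)| = |-29|/(5(5m + 7)) = 29/(5(5m + 7)).
Since 5m + 7 ≥ 5m for m ≥ 1, this is ≤ 29/(5·5m) = (29/25)/m.
So |(2m - 3)/(5m + 7) − (2/5)| < ε whenever m > (29/25)/ε.
Take K = (29/25)/ε. If m > K then |(2m - 3)/(5m + 7) − (2/5)| ≤ (29/25)/m < ε.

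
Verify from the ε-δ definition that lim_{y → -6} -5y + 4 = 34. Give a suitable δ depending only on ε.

Suppose ε > 0. We need δ > 0 so that 0 < |y + 6| < δ implies |(-5y + 4) − 34| < ε.
Since (-5y + 4) − 34 = -5(y + 6), we have |(-5y + 4) − 34| = 5|y + 6|.
So 5|y + 6| < ε exactly when |y + 6| < ε/5.
Take δ = ε/5. If 0 < |y + 6| < δ then |(-5y + 4) − 34| = 5|y + 6| < 5·(ε/5) = ε.

δ = ε/5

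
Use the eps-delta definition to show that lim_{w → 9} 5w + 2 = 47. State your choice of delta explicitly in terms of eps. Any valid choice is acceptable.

Let eps > 0. We need delta > 0 so that 0 < |w − 9| < delta implies |(5w + 2) − 47| < eps.
|(5w + 2) − 47| = |5w - 45| = 5|w − 9|.
So 5|w − 9| < eps exactly when |w − 9| < eps/5.
Take delta = eps/5. If 0 < |w − 9| < delta then |(5w + 2) − 47| = 5|w − 9| < 5·(eps/5) = eps.

delta = eps/5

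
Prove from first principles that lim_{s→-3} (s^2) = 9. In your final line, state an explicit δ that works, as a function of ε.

δ = min(1, ε/7)

Suppose ε > 0. We seek δ > 0 with 0 < |s + 3| < δ ⇒ |s^2 − 9| < ε.
Factor: s^2 − 9 = (s + 3)(s - 3), so |s^2 − 9| = |s + 3|·|s - 3|.
Restrict δ ≤ 1. Then |s + 3| < 1 gives |s| < 4, so by the triangle inequality |s - 3| ≤ 4 + 3 = 7.
Hence |s^2 − 9| ≤ 7|s + 3|, which is < ε once |s + 3| < ε/7.
Take δ = min(1, ε/7). If 0 < |s + 3| < δ then both bounds hold and |s^2 − 9| ≤ 7|s + 3| < 7·(ε/7) = ε.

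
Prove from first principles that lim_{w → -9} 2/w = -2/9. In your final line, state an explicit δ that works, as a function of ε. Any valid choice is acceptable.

δ = min(9/2, (81/4)ε)

Let ε > 0 be given. We seek δ > 0 such that 0 < |w + 9| < δ implies |2/w + 2/9| < ε.
|2/w + 2/9| = 2·|-9 − w|/(9·|w|) = 2|w + 9|/(9|w|).
Require δ ≤ 9/2 so that |w| > 9 − 9/2 = 9/2, hence 9|w| > 81/2.
Then |2/w + 2/9| < 2|w + 9|/(81/2), which is < ε when |w + 9| < (81/4)ε.
Take δ = min(9/2, (81/4)ε). Then 0 < |w + 9| < δ gives both |w + 9| < 9/2 and |w + 9| < (81/4)ε, so |2/w + 2/9| < ε.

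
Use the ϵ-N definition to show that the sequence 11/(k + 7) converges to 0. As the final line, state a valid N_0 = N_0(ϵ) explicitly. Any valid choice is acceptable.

N_0 = 11/ϵ

Fix ϵ > 0. For k ≥ 1, |11/(k + 7) − 0| = 11/(k + 7) ≤ 11/k.
We need 11/k < ϵ, i.e. k > 11/ϵ.
Take N_0 = 11/ϵ. If k > N_0 then |11/(k + 7)| ≤ 11/k < ϵ.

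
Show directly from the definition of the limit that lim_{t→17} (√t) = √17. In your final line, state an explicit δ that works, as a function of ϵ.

Let ϵ > 0 be given. We want δ > 0 such that 0 < |t − 17| < δ implies |√t − √17| < ϵ.
Rationalise: √t − √17 = (t − 17)/(√t + √17), so |√t − √17| = |t − 17|/(√t + √17).
Restrict δ ≤ 17 so that |t − 17| < 17 forces t > 0, and then √t + √17 > √17.
Hence |√t − √17| < |t − 17|/√17, which is < ϵ once |t − 17| < √17·ϵ.
Take δ = min(17, √17·ϵ). If 0 < |t − 17| < δ then t > 0 and |√t − √17| < |t − 17|/√17 < ϵ.

δ = min(17, √17·ϵ)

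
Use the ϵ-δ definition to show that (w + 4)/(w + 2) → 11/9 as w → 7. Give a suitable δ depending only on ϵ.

Let ϵ > 0 be given. We want δ > 0 with 0 < |w − 7| < δ ⇒ |(w + 4)/(w + 2) − (11/9)| < ϵ.
Combining over a common denominator, (w + 4)/(w + 2) − (11/9) = [(w + 4)·9 − 11·(w + 2)] / [9·(w + 2)] = -2(w − 7) / (9(w + 2)).
So |(w + 4)/(w + 2) − (11/9)| = 2|w − 7| / (9·|w + 2|).
Require δ ≤ 9/2, so |w + 2| ≥ |9| − |w − 7| > 9 − 9/2 = 9/2.
Hence |(w + 4)/(w + 2) − (11/9)| < 2|w − 7|/(9·(9/2)) = (4/81)|w − 7|, which is < ϵ once |w − 7| < (81/4)ϵ.
Take δ = min(9/2, (81/4)ϵ). Then 0 < |w − 7| < δ forces both bounds, so |(w + 4)/(w + 2) − (11/9)| < ϵ.

δ = min(9/2, (81/4)ϵ)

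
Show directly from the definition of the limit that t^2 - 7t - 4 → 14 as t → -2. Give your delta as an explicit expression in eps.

Suppose eps > 0. We want delta > 0 such that 0 < |t + 2| < delta implies |(t^2 - 7t - 4) − 14| < eps.
(t^2 - 7t - 4) − 14 = t^2 - 7t - 18 = (t + 2)(t - 9).
So |(t^2 - 7t - 4) − 14| = |t + 2|·|t - 9|.
Assume first that |t + 2| < 2, so |t| < 4. Then |t - 9| ≤ 4 + 9 = 13.
Hence |(t^2 - 7t - 4) − 14| ≤ 13|t + 2| < eps provided |t + 2| < eps/13.
Take delta = min(2, eps/13). Then 0 < |t + 2| < delta gives both |t + 2| < 2 and |t + 2| < eps/13, so |(t^2 - 7t - 4) − 14| < eps.

delta = min(2, eps/13)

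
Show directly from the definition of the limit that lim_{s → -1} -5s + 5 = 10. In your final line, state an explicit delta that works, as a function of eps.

Let eps > 0. We need delta > 0 so that 0 < |s + 1| < delta implies |(-5s + 5) − 10| < eps.
Since (-5s + 5) − 10 = -5(s + 1), we have |(-5s + 5) − 10| = 5|s + 1|.
Thus it suffices that |s + 1| < eps/5.
Take delta = eps/5. If 0 < |s + 1| < delta then |(-5s + 5) − 10| = 5|s + 1| < 5·(eps/5) = eps.

delta = eps/5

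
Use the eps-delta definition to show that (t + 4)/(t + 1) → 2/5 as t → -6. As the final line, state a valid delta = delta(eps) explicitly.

Suppose eps > 0. We want delta > 0 with 0 < |t + 6| < delta ⇒ |(t + 4)/(t + 1) − (2/5)| < eps.
Combining over a common denominator, (t + 4)/(t + 1) − (2/5) = [(t + 4)·(-5) − (-2)·(t + 1)] / [(-5)·(t + 1)] = -3(t + 6) / ((-5)(t + 1)).
So |(t + 4)/(t + 1) − (2/5)| = 3|t + 6| / (5·|t + 1|).
Require delta ≤ 5/2, so |t + 1| ≥ |-5| − |t + 6| > 5 − 5/2 = 5/2.
Hence |(t + 4)/(t + 1) − (2/5)| < 3|t + 6|/(5·(5/2)) = (6/25)|t + 6|, which is < eps once |t + 6| < (25/6)eps.
Take delta = min(5/2, (25/6)eps). Then 0 < |t + 6| < delta forces both bounds, so |(t + 4)/(t + 1) − (2/5)| < eps.

delta = min(5/2, (25/6)eps)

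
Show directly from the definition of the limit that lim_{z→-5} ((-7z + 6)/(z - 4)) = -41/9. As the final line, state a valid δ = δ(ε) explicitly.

δ = min(9/2, (81/44)ε)

Let ε > 0 be given. We want δ > 0 with 0 < |z + 5| < δ ⇒ |(-7z + 6)/(z - 4) + 41/9| < ε.
Combining over a common denominator, (-7z + 6)/(z - 4) + 41/9 = [(-7z + 6)·(-9) − 41·(z - 4)] / [(-9)·(z - 4)] = 22(z + 5) / ((-9)(z - 4)).
So |(-7z + 6)/(z - 4) + 41/9| = 22|z + 5| / (9·|z − 4|).
Require δ ≤ 9/2, so |z − 4| ≥ |-9| − |z + 5| > 9 − 9/2 = 9/2.
Hence |(-7z + 6)/(z - 4) + 41/9| < 22|z + 5|/(9·(9/2)) = (44/81)|z + 5|, which is < ε once |z + 5| < (81/44)ε.
Take δ = min(9/2, (81/44)ε). Then 0 < |z + 5| < δ forces both bounds, so |(-7z + 6)/(z - 4) + 41/9| < ε.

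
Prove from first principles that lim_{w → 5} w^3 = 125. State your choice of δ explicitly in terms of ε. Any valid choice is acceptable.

δ = min(2, ε/109)

Let ε > 0. We seek δ > 0 with 0 < |w − 5| < δ ⇒ |w^3 − 125| < ε.
Factor: w^3 − 125 = (w − 5)(w^2 + 5w + 25), so |w^3 − 125| = |w − 5|·|w^2 + 5w + 25|.
Impose δ ≤ 2 so that |w| < 7; then |w^2 + 5w + 25| ≤ 109.
Hence |w^3 − 125| ≤ 109|w − 5|, which is < ε once |w − 5| < ε/109.
Take δ = min(2, ε/109). If 0 < |w − 5| < δ then both bounds hold and |w^3 − 125| ≤ 109|w − 5| < 109·(ε/109) = ε.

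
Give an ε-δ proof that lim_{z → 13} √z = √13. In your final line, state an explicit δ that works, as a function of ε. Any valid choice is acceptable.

δ = min(13, √13·ε)

Fix ε > 0. We want δ > 0 such that 0 < |z − 13| < δ implies |√z − √13| < ε.
Multiplying by the conjugate, |√z − √13| = |z − 13|/(√z + √13).
Restrict δ ≤ 13 so that |z − 13| < 13 forces z > 0, and then √z + √13 > √13.
Hence |√z − √13| < |z − 13|/√13, which is < ε once |z − 13| < √13·ε.
Take δ = min(13, √13·ε). If 0 < |z − 13| < δ then z > 0 and |√z − √13| < |z − 13|/√13 < ε.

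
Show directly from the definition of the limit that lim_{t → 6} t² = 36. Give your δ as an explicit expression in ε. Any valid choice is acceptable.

Let ε > 0. We seek δ > 0 with 0 < |t − 6| < δ ⇒ |t² − 36| < ε.
Factor: t² − 36 = (t − 6)(t + 6), so |t² − 36| = |t − 6|·|t + 6|.
Impose δ ≤ 1 so that |t| < 7; then |t + 6| ≤ 13.
Hence |t² − 36| ≤ 13|t − 6|, which is < ε once |t − 6| < ε/13.
Take δ = min(1, ε/13). If 0 < |t − 6| < δ then both bounds hold and |t² − 36| ≤ 13|t − 6| < 13·(ε/13) = ε.

δ = min(1, ε/13)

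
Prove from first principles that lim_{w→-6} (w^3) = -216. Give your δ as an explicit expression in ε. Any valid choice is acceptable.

δ = min(1, ε/127)

Let ε > 0 be given. We seek δ > 0 with 0 < |w + 6| < δ ⇒ |w^3 + 216| < ε.
Factor: w^3 + 216 = (w + 6)(w^2 - 6w + 36), so |w^3 + 216| = |w + 6|·|w^2 - 6w + 36|.
Impose δ ≤ 1 so that |w| < 7; then |w^2 - 6w + 36| ≤ 127.
Hence |w^3 + 216| ≤ 127|w + 6|, which is < ε once |w + 6| < ε/127.
Take δ = min(1, ε/127). If 0 < |w + 6| < δ then both bounds hold and |w^3 + 216| ≤ 127|w + 6| < 127·(ε/127) = ε.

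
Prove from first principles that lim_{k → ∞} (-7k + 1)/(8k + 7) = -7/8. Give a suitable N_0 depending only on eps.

Suppose eps > 0. For k ≥ 1, |(-7k + 1)/(8k + 7) + 7/8| = |57|/(8(8k + 7)) = 57/(8(8k + 7)).
Since 8k + 7 ≥ 8k for k ≥ 1, this is ≤ 57/(8·8k) = (57/64)/k.
So |(-7k + 1)/(8k + 7) + 7/8| < eps whenever k > (57/64)/eps.
Take N_0 = (57/64)/eps. If k > N_0 then |(-7k + 1)/(8k + 7) + 7/8| ≤ (57/64)/k < eps.

N_0 = (57/64)/eps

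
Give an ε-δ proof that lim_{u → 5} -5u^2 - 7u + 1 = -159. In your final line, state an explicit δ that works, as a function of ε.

Let ε > 0 be given. We want δ > 0 such that 0 < |u − 5| < δ implies |(-5u^2 - 7u + 1) + 159| < ε.
(-5u^2 - 7u + 1) + 159 = -5u^2 - 7u + 160 = (u − 5)(-5u - 32).
So |(-5u^2 - 7u + 1) + 159| = |u − 5|·|-5u - 32|.
Require δ ≤ 1. Then |u − 5| < 1 gives |u| < 6, and by the triangle inequality |-5u - 32| ≤ 5·6 + 32 = 62.
Hence |(-5u^2 - 7u + 1) + 159| ≤ 62|u − 5| < ε provided |u − 5| < ε/62.
Choosing δ = min(1, ε/62) ensures both conditions, hence |(-5u^2 - 7u + 1) + 159| < ε.

δ = min(1, ε/62)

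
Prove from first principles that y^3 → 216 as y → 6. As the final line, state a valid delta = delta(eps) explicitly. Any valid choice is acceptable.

Fix eps > 0. We seek delta > 0 with 0 < |y − 6| < delta ⇒ |y^3 − 216| < eps.
Factor: y^3 − 216 = (y − 6)(y^2 + 6y + 36), so |y^3 − 216| = |y − 6|·|y^2 + 6y + 36|.
Restrict delta ≤ 1. Then |y − 6| < 1 gives |y| < 7, so by the triangle inequality |y^2 + 6y + 36| ≤ 7^2 + 6·7 + 36 = 127.
Hence |y^3 − 216| ≤ 127|y − 6|, which is < eps once |y − 6| < eps/127.
Take delta = min(1, eps/127). If 0 < |y − 6| < delta then both bounds hold and |y^3 − 216| ≤ 127|y − 6| < 127·(eps/127) = eps.

delta = min(1, eps/127)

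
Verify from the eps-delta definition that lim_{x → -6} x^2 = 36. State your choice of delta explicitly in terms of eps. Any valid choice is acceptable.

Fix eps > 0. We seek delta > 0 with 0 < |x + 6| < delta ⇒ |x^2 − 36| < eps.
Factor: x^2 − 36 = (x + 6)(x - 6), so |x^2 − 36| = |x + 6|·|x - 6|.
Impose delta ≤ 2 so that |x| < 8; then |x - 6| ≤ 14.
Hence |x^2 − 36| ≤ 14|x + 6|, which is < eps once |x + 6| < eps/14.
Take delta = min(2, eps/14). If 0 < |x + 6| < delta then both bounds hold and |x^2 − 36| ≤ 14|x + 6| < 14·(eps/14) = eps.

delta = min(2, eps/14)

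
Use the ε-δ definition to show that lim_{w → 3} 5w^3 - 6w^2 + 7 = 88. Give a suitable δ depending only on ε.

δ = min(2, ε/197)

Suppose ε > 0. We want δ > 0 such that 0 < |w − 3| < δ implies |(5w^3 - 6w^2 + 7) − 88| < ε.
(5w^3 - 6w^2 + 7) − 88 = 5w^3 - 6w^2 - 81 = (w − 3)(5w^2 + 9w + 27).
So |(5w^3 - 6w^2 + 7) − 88| = |w − 3|·|5w^2 + 9w + 27|.
Require δ ≤ 2. Then |w − 3| < 2 gives |w| < 5, and by the triangle inequality |5w^2 + 9w + 27| ≤ 5·5^2 + 9·5 + 27 = 197.
Hence |(5w^3 - 6w^2 + 7) − 88| ≤ 197|w − 3| < ε provided |w − 3| < ε/197.
Take δ = min(2, ε/197). Then 0 < |w − 3| < δ gives both |w − 3| < 2 and |w − 3| < ε/197, so |(5w^3 - 6w^2 + 7) − 88| < ε.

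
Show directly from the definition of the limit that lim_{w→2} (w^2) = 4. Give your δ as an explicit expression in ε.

δ = min(1, ε/5)

Fix ε > 0. We seek δ > 0 with 0 < |w − 2| < δ ⇒ |w^2 − 4| < ε.
Factor: w^2 − 4 = (w − 2)(w + 2), so |w^2 − 4| = |w − 2|·|w + 2|.
Restrict δ ≤ 1. Then |w − 2| < 1 gives |w| < 3, so by the triangle inequality |w + 2| ≤ 3 + 2 = 5.
Hence |w^2 − 4| ≤ 5|w − 2|, which is < ε once |w − 2| < ε/5.
Take δ = min(1, ε/5). If 0 < |w − 2| < δ then both bounds hold and |w^2 − 4| ≤ 5|w − 2| < 5·(ε/5) = ε.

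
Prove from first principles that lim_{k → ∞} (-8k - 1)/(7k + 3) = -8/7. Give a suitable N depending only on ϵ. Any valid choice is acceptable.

Fix ϵ > 0. For k ≥ 1, |(-8k - 1)/(7k + 3) + 8/7| = |17|/(7(7k + 3)) = 17/(7(7k + 3)).
Since 7k + 3 ≥ 7k for k ≥ 1, this is ≤ 17/(7·7k) = (17/49)/k.
So |(-8k - 1)/(7k + 3) + 8/7| < ϵ whenever k > (17/49)/ϵ.
Take N = (17/49)/ϵ. If k > N then |(-8k - 1)/(7k + 3) + 8/7| ≤ (17/49)/k < ϵ.

N = (17/49)/ϵ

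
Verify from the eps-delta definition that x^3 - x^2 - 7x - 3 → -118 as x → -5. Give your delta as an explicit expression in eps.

Suppose eps > 0. We want delta > 0 such that 0 < |x + 5| < delta implies |(x^3 - x^2 - 7x - 3) + 118| < eps.
(x^3 - x^2 - 7x - 3) + 118 = x^3 - x^2 - 7x + 115 = (x + 5)(x^2 - 6x + 23).
So |(x^3 - x^2 - 7x - 3) + 118| = |x + 5|·|x^2 - 6x + 23|.
Require delta ≤ 1. Then |x + 5| < 1 gives |x| < 6, and by the triangle inequality |x^2 - 6x + 23| ≤ 6^2 + 6·6 + 23 = 95.
Hence |(x^3 - x^2 - 7x - 3) + 118| ≤ 95|x + 5| < eps provided |x + 5| < eps/95.
Choosing delta = min(1, eps/95) ensures both conditions, hence |(x^3 - x^2 - 7x - 3) + 118| < eps.

delta = min(1, eps/95)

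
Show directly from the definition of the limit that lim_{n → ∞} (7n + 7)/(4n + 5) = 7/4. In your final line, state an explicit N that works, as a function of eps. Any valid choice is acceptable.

Let eps > 0. For n ≥ 1, |(7n + 7)/(4n + 5) − (7/4)| = |-7|/(4(4n + 5)) = 7/(4(4n + 5)).
Since 4n + 5 ≥ 4n for n ≥ 1, this is ≤ 7/(4·4n) = (7/16)/n.
So |(7n + 7)/(4n + 5) − (7/4)| < eps whenever n > (7/16)/eps.
Take N = (7/16)/eps. If n > N then |(7n + 7)/(4n + 5) − (7/4)| ≤ (7/16)/n < eps.

N = (7/16)/eps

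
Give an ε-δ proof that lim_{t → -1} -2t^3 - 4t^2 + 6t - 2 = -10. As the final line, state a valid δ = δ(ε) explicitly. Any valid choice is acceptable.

δ = min(2, ε/32)

Fix ε > 0. We want δ > 0 such that 0 < |t + 1| < δ implies |(-2t^3 - 4t^2 + 6t - 2) + 10| < ε.
(-2t^3 - 4t^2 + 6t - 2) + 10 = -2t^3 - 4t^2 + 6t + 8 = (t + 1)(-2t^2 - 2t + 8).
So |(-2t^3 - 4t^2 + 6t - 2) + 10| = |t + 1|·|-2t^2 - 2t + 8|.
Require δ ≤ 2. Then |t + 1| < 2 gives |t| < 3, and by the triangle inequality |-2t^2 - 2t + 8| ≤ 2·3^2 + 2·3 + 8 = 32.
Hence |(-2t^3 - 4t^2 + 6t - 2) + 10| ≤ 32|t + 1| < ε provided |t + 1| < ε/32.
Take δ = min(2, ε/32). Then 0 < |t + 1| < δ gives both |t + 1| < 2 and |t + 1| < ε/32, so |(-2t^3 - 4t^2 + 6t - 2) + 10| < ε.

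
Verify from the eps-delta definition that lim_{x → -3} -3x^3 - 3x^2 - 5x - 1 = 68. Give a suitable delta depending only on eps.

Let eps > 0. We want delta > 0 such that 0 < |x + 3| < delta implies |(-3x^3 - 3x^2 - 5x - 1) − 68| < eps.
(-3x^3 - 3x^2 - 5x - 1) − 68 = -3x^3 - 3x^2 - 5x - 69 = (x + 3)(-3x^2 + 6x - 23).
So |(-3x^3 - 3x^2 - 5x - 1) − 68| = |x + 3|·|-3x^2 + 6x - 23|.
Assume first that |x + 3| < 2, so |x| < 5. Then |-3x^2 + 6x - 23| ≤ 3·5^2 + 6·5 + 23 = 128.
Hence |(-3x^3 - 3x^2 - 5x - 1) − 68| ≤ 128|x + 3| < eps provided |x + 3| < eps/128.
Take delta = min(2, eps/128). Then 0 < |x + 3| < delta gives both |x + 3| < 2 and |x + 3| < eps/128, so |(-3x^3 - 3x^2 - 5x - 1) − 68| < eps.

delta = min(2, eps/128)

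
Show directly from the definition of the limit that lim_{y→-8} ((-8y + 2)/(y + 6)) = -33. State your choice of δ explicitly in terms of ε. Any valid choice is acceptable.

δ = min(1, (1/25)ε)

Suppose ε > 0. We want δ > 0 with 0 < |y + 8| < δ ⇒ |(-8y + 2)/(y + 6) + 33| < ε.
Combining over a common denominator, (-8y + 2)/(y + 6) + 33 = [(-8y + 2)·(-2) − 66·(y + 6)] / [(-2)·(y + 6)] = -50(y + 8) / ((-2)(y + 6)).
So |(-8y + 2)/(y + 6) + 33| = 50|y + 8| / (2·|y + 6|).
Restrict δ ≤ 1. Then |y + 8| < 1 gives |y + 6| = |(y + 8) + (-2)| ≥ 2 − 1 = 1.
Hence |(-8y + 2)/(y + 6) + 33| < 50|y + 8|/(2·1) = 25|y + 8|, which is < ε once |y + 8| < (1/25)ε.
Take δ = min(1, (1/25)ε). Then 0 < |y + 8| < δ forces both bounds, so |(-8y + 2)/(y + 6) + 33| < ε.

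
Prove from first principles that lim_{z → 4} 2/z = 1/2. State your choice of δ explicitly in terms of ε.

Suppose ε > 0. We seek δ > 0 such that 0 < |z − 4| < δ implies |2/z − (1/2)| < ε.
|2/z − (1/2)| = 2·|4 − z|/(4·|z|) = 2|z − 4|/(4|z|).
Restrict δ ≤ 2. Then |z − 4| < 2 gives |z| > 2, so 4|z| > 8.
Then |2/z − (1/2)| < 2|z − 4|/8, which is < ε when |z − 4| < 4ε.
Take δ = min(2, 4ε). Then 0 < |z − 4| < δ gives both |z − 4| < 2 and |z − 4| < 4ε, so |2/z − (1/2)| < ε.

δ = min(2, 4ε)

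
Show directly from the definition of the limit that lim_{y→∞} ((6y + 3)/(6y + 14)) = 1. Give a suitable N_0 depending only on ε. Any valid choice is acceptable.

N_0 = (11/6)/ε

Let ε > 0 be given. We seek N_0 > 0 such that y > N_0 implies |(6y + 3)/(6y + 14) − 1| < ε.
(6y + 3)/(6y + 14) − 1 = (6(6y + 3) − 6(6y + 14)) / (6(6y + 14)) = -66/(6(6y + 14)).
For y > 0 we have 6y + 14 > 6y, so |(6y + 3)/(6y + 14) − 1| = 66/(6(6y + 14)) < 66/(6·6y) = (11/6)/y.
Thus |(6y + 3)/(6y + 14) − 1| < ε whenever y > (11/6)/ε.
Take N_0 = (11/6)/ε. If y > N_0 then |(6y + 3)/(6y + 14) − 1| < (11/6)/y < ε.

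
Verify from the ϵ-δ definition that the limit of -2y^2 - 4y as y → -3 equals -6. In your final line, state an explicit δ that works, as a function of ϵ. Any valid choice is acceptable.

Let ϵ > 0. We want δ > 0 such that 0 < |y + 3| < δ implies |(-2y^2 - 4y) + 6| < ϵ.
(-2y^2 - 4y) + 6 = -2y^2 - 4y + 6 = (y + 3)(-2y + 2).
So |(-2y^2 - 4y) + 6| = |y + 3|·|-2y + 2|.
Require δ ≤ 1. Then |y + 3| < 1 gives |y| < 4, and by the triangle inequality |-2y + 2| ≤ 2·4 + 2 = 10.
Hence |(-2y^2 - 4y) + 6| ≤ 10|y + 3| < ϵ provided |y + 3| < ϵ/10.
Take δ = min(1, ϵ/10). Then 0 < |y + 3| < δ gives both |y + 3| < 1 and |y + 3| < ϵ/10, so |(-2y^2 - 4y) + 6| < ϵ.

δ = min(1, ϵ/10)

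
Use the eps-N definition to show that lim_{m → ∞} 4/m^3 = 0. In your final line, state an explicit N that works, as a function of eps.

Let eps > 0 be given. For m ≥ 1, |4/m^3 − 0| = 4/m^3.
4/m^3 < eps ⇔ m^3 > 4/eps ⇔ m > (4/eps)^{1/3}.
Take N = (4/eps)^{1/3}. Then m > N implies 4/m^3 < eps.

N = (4/eps)^{1/3}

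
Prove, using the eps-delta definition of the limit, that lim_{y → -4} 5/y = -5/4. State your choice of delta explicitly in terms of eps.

Suppose eps > 0. We seek delta > 0 such that 0 < |y + 4| < delta implies |5/y + 5/4| < eps.
|5/y + 5/4| = 5·|-4 − y|/(4·|y|) = 5|y + 4|/(4|y|).
Restrict delta ≤ 2. Then |y + 4| < 2 gives |y| > 2, so 4|y| > 8.
Then |5/y + 5/4| < 5|y + 4|/8, which is < eps when |y + 4| < (8/5)eps.
Take delta = min(2, (8/5)eps). Then 0 < |y + 4| < delta gives both |y + 4| < 2 and |y + 4| < (8/5)eps, so |5/y + 5/4| < eps.

delta = min(2, (8/5)eps)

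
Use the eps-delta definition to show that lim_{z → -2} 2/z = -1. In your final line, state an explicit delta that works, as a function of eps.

delta = min(1, eps)

Let eps > 0 be given. We seek delta > 0 such that 0 < |z + 2| < delta implies |2/z + 1| < eps.
|2/z + 1| = 2·|-2 − z|/(2·|z|) = 2|z + 2|/(2|z|).
Require delta ≤ 1 so that |z| > 2 − 1 = 1, hence 2|z| > 2.
Then |2/z + 1| < 2|z + 2|/2, which is < eps when |z + 2| < eps.
Take delta = min(1, eps). Then 0 < |z + 2| < delta gives both |z + 2| < 1 and |z + 2| < eps, so |2/z + 1| < eps.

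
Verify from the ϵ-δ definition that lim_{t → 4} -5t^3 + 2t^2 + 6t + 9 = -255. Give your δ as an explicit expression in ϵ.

δ = min(1, ϵ/281)

Suppose ϵ > 0. We want δ > 0 such that 0 < |t − 4| < δ implies |(-5t^3 + 2t^2 + 6t + 9) + 255| < ϵ.
(-5t^3 + 2t^2 + 6t + 9) + 255 = -5t^3 + 2t^2 + 6t + 264 = (t − 4)(-5t^2 - 18t - 66).
So |(-5t^3 + 2t^2 + 6t + 9) + 255| = |t − 4|·|-5t^2 - 18t - 66|.
Assume first that |t − 4| < 1, so |t| < 5. Then |-5t^2 - 18t - 66| ≤ 5·5^2 + 18·5 + 66 = 281.
Hence |(-5t^3 + 2t^2 + 6t + 9) + 255| ≤ 281|t − 4| < ϵ provided |t − 4| < ϵ/281.
Take δ = min(1, ϵ/281). Then 0 < |t − 4| < δ gives both |t − 4| < 1 and |t − 4| < ϵ/281, so |(-5t^3 + 2t^2 + 6t + 9) + 255| < ϵ.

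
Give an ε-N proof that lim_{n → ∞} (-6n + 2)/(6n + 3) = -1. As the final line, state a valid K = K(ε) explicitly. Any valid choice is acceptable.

Suppose ε > 0. For n ≥ 1, |(-6n + 2)/(6n + 3) + 1| = |30|/(6(6n + 3)) = 30/(6(6n + 3)).
Since 6n + 3 ≥ 6n for n ≥ 1, this is ≤ 30/(6·6n) = (5/6)/n.
So |(-6n + 2)/(6n + 3) + 1| < ε whenever n > (5/6)/ε.
Take K = (5/6)/ε. If n > K then |(-6n + 2)/(6n + 3) + 1| ≤ (5/6)/n < ε.

K = (5/6)/ε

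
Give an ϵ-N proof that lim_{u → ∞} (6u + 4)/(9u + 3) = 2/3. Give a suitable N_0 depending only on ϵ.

Let ϵ > 0. We seek N_0 > 0 such that u > N_0 implies |(6u + 4)/(9u + 3) − (2/3)| < ϵ.
(6u + 4)/(9u + 3) − (2/3) = (9(6u + 4) − 6(9u + 3)) / (9(9u + 3)) = 18/(9(9u + 3)).
For u > 0 we have 9u + 3 > 9u, so |(6u + 4)/(9u + 3) − (2/3)| = 18/(9(9u + 3)) < 18/(9·9u) = (2/9)/u.
Thus |(6u + 4)/(9u + 3) − (2/3)| < ϵ whenever u > (2/9)/ϵ.
Take N_0 = (2/9)/ϵ. If u > N_0 then |(6u + 4)/(9u + 3) − (2/3)| < (2/9)/u < ϵ.

N_0 = (2/9)/ϵ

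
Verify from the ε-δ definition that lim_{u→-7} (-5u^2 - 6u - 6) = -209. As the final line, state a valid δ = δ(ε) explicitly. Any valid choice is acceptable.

δ = min(1, ε/69)

Let ε > 0. We want δ > 0 such that 0 < |u + 7| < δ implies |(-5u^2 - 6u - 6) + 209| < ε.
(-5u^2 - 6u - 6) + 209 = -5u^2 - 6u + 203 = (u + 7)(-5u + 29).
So |(-5u^2 - 6u - 6) + 209| = |u + 7|·|-5u + 29|.
Require δ ≤ 1. Then |u + 7| < 1 gives |u| < 8, and by the triangle inequality |-5u + 29| ≤ 5·8 + 29 = 69.
Hence |(-5u^2 - 6u - 6) + 209| ≤ 69|u + 7| < ε provided |u + 7| < ε/69.
Choosing δ = min(1, ε/69) ensures both conditions, hence |(-5u^2 - 6u - 6) + 209| < ε.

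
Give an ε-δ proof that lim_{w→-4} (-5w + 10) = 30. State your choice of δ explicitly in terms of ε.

Let ε > 0 be given. We need δ > 0 so that 0 < |w + 4| < δ implies |(-5w + 10) − 30| < ε.
Since (-5w + 10) − 30 = -5(w + 4), we have |(-5w + 10) − 30| = 5|w + 4|.
Thus it suffices that |w + 4| < ε/5.
Take δ = ε/5. If 0 < |w + 4| < δ then |(-5w + 10) − 30| = 5|w + 4| < 5·(ε/5) = ε.

δ = ε/5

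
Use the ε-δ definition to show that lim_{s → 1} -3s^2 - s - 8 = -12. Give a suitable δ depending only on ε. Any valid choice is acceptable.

δ = min(2, ε/13)

Let ε > 0 be given. We want δ > 0 such that 0 < |s − 1| < δ implies |(-3s^2 - s - 8) + 12| < ε.
(-3s^2 - s - 8) + 12 = -3s^2 - s + 4 = (s − 1)(-3s - 4).
So |(-3s^2 - s - 8) + 12| = |s − 1|·|-3s - 4|.
Assume first that |s − 1| < 2, so |s| < 3. Then |-3s - 4| ≤ 3·3 + 4 = 13.
Hence |(-3s^2 - s - 8) + 12| ≤ 13|s − 1| < ε provided |s − 1| < ε/13.
Choosing δ = min(2, ε/13) ensures both conditions, hence |(-3s^2 - s - 8) + 12| < ε.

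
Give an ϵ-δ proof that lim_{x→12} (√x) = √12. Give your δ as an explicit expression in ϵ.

δ = min(12, √12·ϵ)

Suppose ϵ > 0. We want δ > 0 such that 0 < |x − 12| < δ implies |√x − √12| < ϵ.
Multiplying by the conjugate, |√x − √12| = |x − 12|/(√x + √12).
Restrict δ ≤ 12 so that |x − 12| < 12 forces x > 0, and then √x + √12 > √12.
Hence |√x − √12| < |x − 12|/√12, which is < ϵ once |x − 12| < √12·ϵ.
Take δ = min(12, √12·ϵ). If 0 < |x − 12| < δ then x > 0 and |√x − √12| < |x − 12|/√12 < ϵ.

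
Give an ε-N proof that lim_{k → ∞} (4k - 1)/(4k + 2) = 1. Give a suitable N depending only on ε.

N = (3/4)/ε

Let ε > 0. For k ≥ 1, |(4k - 1)/(4k + 2) − 1| = |-12|/(4(4k + 2)) = 12/(4(4k + 2)).
Since 4k + 2 ≥ 4k for k ≥ 1, this is ≤ 12/(4·4k) = (3/4)/k.
So |(4k - 1)/(4k + 2) − 1| < ε whenever k > (3/4)/ε.
Take N = (3/4)/ε. If k > N then |(4k - 1)/(4k + 2) − 1| ≤ (3/4)/k < ε.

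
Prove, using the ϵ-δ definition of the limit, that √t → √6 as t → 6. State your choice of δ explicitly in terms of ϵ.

Let ϵ > 0 be given. We want δ > 0 such that 0 < |t − 6| < δ implies |√t − √6| < ϵ.
Rationalise: √t − √6 = (t − 6)/(√t + √6), so |√t − √6| = |t − 6|/(√t + √6).
Restrict δ ≤ 6 so that |t − 6| < 6 forces t > 0, and then √t + √6 > √6.
Hence |√t − √6| < |t − 6|/√6, which is < ϵ once |t − 6| < √6·ϵ.
Take δ = min(6, √6·ϵ). If 0 < |t − 6| < δ then t > 0 and |√t − √6| < |t − 6|/√6 < ϵ.

δ = min(6, √6·ϵ)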